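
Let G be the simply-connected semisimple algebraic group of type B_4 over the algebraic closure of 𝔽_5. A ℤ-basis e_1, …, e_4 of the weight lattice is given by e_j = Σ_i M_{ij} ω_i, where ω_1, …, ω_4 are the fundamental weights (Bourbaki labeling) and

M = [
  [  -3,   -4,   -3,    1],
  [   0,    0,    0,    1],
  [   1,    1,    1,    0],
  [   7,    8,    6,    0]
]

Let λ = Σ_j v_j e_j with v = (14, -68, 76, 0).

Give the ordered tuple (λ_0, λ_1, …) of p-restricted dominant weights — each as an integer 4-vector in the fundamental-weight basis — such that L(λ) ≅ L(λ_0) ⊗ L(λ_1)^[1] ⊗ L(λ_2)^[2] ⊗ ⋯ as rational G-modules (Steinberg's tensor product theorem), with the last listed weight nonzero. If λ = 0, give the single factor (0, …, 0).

((2, 0, 2, 0), (0, 0, 4, 2))

Converting to the ω-basis (c_i = row i of M dotted with v = (14, -68, 76, 0)):
  c_1 = -3*14 + -4*-68 + -3*76 + 1*0 = 2
  c_2 = 0*14 + 0*-68 + 0*76 + 1*0 = 0
  c_3 = 1*14 + 1*-68 + 1*76 + 0*0 = 22
  c_4 = 7*14 + 8*-68 + 6*76 + 0*0 = 10
Expand coordinatewise in base 5:
  c_1 = 2 = 2·5^0
  c_2 = 0
  c_3 = 22 = 2·5^0 + 4·5^1
  c_4 = 10 = 0·5^0 + 2·5^1
Factor λ_0 = (2, 0, 2, 0)
Factor λ_1 = (0, 0, 4, 2)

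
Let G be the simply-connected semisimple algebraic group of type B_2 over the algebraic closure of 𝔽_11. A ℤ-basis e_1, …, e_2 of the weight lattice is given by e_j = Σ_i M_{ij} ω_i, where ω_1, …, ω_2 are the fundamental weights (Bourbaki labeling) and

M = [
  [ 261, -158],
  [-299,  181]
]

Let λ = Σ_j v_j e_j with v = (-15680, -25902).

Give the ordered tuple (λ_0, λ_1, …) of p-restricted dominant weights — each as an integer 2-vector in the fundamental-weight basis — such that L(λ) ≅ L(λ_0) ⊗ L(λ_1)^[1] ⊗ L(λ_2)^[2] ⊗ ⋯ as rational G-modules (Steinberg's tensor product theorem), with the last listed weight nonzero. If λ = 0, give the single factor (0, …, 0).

Compute c_i = Σ_j M_{ij} v_j with v = (-15680, -25902):
  c_1 = (261)·(-15680) + (-158)·(-25902) = 36
  c_2 = (-299)·(-15680) + (181)·(-25902) = 58
Writing each c_i in base p = 11:
  c_1 = 36 = 3·11^0 + 3·11^1
  c_2 = 58 = 3·11^0 + 5·11^1
λ_0 = (3, 3)
λ_1 = (3, 5)

((3, 3), (3, 5))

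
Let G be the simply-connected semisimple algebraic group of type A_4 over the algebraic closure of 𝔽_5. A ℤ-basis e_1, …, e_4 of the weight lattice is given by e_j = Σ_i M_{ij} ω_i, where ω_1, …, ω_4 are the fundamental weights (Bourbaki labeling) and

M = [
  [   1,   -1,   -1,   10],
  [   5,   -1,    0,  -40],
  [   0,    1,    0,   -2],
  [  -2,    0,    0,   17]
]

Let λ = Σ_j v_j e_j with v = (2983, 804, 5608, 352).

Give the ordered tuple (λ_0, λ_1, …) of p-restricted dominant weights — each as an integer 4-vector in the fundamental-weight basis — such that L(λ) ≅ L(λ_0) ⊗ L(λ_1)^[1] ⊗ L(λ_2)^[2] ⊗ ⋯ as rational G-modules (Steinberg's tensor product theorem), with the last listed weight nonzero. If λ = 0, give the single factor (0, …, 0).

((1, 1, 0, 3), (3, 1, 0, 3), (3, 1, 4, 0))

Converting to the ω-basis (c_i = row i of M dotted with v = (2983, 804, 5608, 352)):
  c_1 = 1·2983 + (-1)·(804) + (-1)·(5608) + 10·352 = 91
  c_2 = 5·2983 + (-1)·(804) + 0·5608 + (-40)·(352) = 31
  c_3 = 0·2983 + 1·804 + 0·5608 + (-2)·(352) = 100
  c_4 = (-2)·(2983) + 0·804 + 0·5608 + 17·352 = 18
Writing each c_i in base p = 5:
  c_1 = 91 = 1·5^0 + 3·5^1 + 3·5^2
  c_2 = 31 = 1·5^0 + 1·5^1 + 1·5^2
  c_3 = 100 = 0·5^0 + 0·5^1 + 4·5^2
  c_4 = 18 = 3·5^0 + 3·5^1
λ_0 = (1, 1, 0, 3)
λ_1 = (3, 1, 0, 3)
λ_2 = (3, 1, 4, 0)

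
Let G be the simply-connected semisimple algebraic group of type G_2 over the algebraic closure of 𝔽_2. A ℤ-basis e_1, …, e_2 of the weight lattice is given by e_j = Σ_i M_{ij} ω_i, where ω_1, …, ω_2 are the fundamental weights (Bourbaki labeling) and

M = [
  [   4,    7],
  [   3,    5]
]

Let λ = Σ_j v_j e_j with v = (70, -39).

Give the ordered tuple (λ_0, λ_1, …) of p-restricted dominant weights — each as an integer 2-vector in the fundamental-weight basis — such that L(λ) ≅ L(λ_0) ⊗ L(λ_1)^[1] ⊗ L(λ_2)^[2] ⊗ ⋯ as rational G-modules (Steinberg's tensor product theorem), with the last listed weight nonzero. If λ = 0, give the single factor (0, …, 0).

In the fundamental-weight basis, λ has coordinates c = M·v (v = (70, -39)):
  c_1 = 4*70 + 7*-39 = 7
  c_2 = 3*70 + 5*-39 = 15
p = 2; digits c_i = Σ_j d_{ij}·2^j, 0 ≤ d_{ij} < 2:
  c_1 = 7 = 1·2^0 + 1·2^1 + 1·2^2
  c_2 = 15 = 1·2^0 + 1·2^1 + 1·2^2 + 1·2^3
Factor λ_0 = (1, 1)
Factor λ_1 = (1, 1)
Factor λ_2 = (1, 1)
Factor λ_3 = (0, 1)

((1, 1), (1, 1), (1, 1), (0, 1))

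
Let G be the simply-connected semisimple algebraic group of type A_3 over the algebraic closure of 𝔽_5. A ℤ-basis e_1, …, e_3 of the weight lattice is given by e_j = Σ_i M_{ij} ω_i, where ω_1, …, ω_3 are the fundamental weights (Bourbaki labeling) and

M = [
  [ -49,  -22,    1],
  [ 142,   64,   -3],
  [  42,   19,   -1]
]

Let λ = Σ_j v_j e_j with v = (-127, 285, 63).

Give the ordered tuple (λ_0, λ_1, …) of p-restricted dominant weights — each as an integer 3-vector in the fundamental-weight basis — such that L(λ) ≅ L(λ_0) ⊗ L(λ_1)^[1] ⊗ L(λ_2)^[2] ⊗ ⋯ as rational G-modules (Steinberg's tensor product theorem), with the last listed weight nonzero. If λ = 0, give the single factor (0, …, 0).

Compute c_i = Σ_j M_{ij} v_j with v = (-127, 285, 63):
  c_1 = (-49)·(-127) + (-22)·(285) + (1)·(63) = 16
  c_2 = (142)·(-127) + (64)·(285) + (-3)·(63) = 17
  c_3 = (42)·(-127) + (19)·(285) + (-1)·(63) = 18
Base-5 expansion of each c_i:
  c_1 = 16 = 1·5^0 + 3·5^1
  c_2 = 17 = 2·5^0 + 3·5^1
  c_3 = 18 = 3·5^0 + 3·5^1
p-restricted factor λ_0 = (1, 2, 3)
p-restricted factor λ_1 = (3, 3, 3)

((1, 2, 3), (3, 3, 3))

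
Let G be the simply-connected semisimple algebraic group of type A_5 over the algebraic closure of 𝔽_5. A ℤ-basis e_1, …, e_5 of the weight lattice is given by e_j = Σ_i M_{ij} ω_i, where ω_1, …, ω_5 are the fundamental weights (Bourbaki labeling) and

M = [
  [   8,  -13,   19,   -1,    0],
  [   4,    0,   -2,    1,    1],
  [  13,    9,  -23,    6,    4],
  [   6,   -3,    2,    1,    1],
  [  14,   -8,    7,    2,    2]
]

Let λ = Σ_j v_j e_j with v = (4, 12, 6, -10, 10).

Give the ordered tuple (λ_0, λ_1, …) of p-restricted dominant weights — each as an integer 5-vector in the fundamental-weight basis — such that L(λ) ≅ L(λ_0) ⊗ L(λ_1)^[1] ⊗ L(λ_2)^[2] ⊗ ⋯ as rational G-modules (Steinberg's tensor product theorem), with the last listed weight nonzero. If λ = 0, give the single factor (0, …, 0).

((0, 4, 2, 0, 2),)

Compute c_i = Σ_j M_{ij} v_j with v = (4, 12, 6, -10, 10):
  c_1 = 8·4 + (-13)·(12) + 19·6 + (-1)·(-10) + 0·10 = 0
  c_2 = 4·4 + 0·12 + (-2)·(6) + (1)·(-10) + 1·10 = 4
  c_3 = 13·4 + 9·12 + (-23)·(6) + (6)·(-10) + 4·10 = 2
  c_4 = 6·4 + (-3)·(12) + 2·6 + (1)·(-10) + 1·10 = 0
  c_5 = 14·4 + (-8)·(12) + 7·6 + (2)·(-10) + 2·10 = 2
Base-5 expansion of each c_i:
  c_1 = 0
  c_2 = 4 = 4·5^0
  c_3 = 2 = 2·5^0
  c_4 = 0
  c_5 = 2 = 2·5^0
p-restricted factor λ_0 = (0, 4, 2, 0, 2)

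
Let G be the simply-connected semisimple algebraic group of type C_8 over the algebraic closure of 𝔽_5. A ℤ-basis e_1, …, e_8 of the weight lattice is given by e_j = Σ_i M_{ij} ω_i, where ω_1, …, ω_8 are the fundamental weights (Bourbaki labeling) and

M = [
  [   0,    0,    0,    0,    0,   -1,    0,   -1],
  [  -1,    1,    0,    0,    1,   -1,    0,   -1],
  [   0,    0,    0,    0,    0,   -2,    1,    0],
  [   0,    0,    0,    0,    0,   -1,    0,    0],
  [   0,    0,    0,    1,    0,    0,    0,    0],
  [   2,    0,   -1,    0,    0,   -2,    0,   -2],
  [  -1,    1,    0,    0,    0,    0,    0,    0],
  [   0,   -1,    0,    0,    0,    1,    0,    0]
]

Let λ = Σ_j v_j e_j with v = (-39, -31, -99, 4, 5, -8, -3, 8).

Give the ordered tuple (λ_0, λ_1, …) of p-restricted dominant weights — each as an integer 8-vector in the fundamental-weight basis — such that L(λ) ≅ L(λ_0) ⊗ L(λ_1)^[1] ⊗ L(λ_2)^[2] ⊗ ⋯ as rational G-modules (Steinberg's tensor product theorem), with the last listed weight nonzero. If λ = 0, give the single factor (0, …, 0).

Compute c_i = Σ_j M_{ij} v_j with v = (-39, -31, -99, 4, 5, -8, -3, 8):
  c_1 = 0*-39 + 0*-31 + 0*-99 + 0*4 + 0*5 + -1*-8 + 0*-3 + -1*8 = 0
  c_2 = -1*-39 + 1*-31 + 0*-99 + 0*4 + 1*5 + -1*-8 + 0*-3 + -1*8 = 13
  c_3 = 0*-39 + 0*-31 + 0*-99 + 0*4 + 0*5 + -2*-8 + 1*-3 + 0*8 = 13
  c_4 = 0*-39 + 0*-31 + 0*-99 + 0*4 + 0*5 + -1*-8 + 0*-3 + 0*8 = 8
  c_5 = 0*-39 + 0*-31 + 0*-99 + 1*4 + 0*5 + 0*-8 + 0*-3 + 0*8 = 4
  c_6 = 2*-39 + 0*-31 + -1*-99 + 0*4 + 0*5 + -2*-8 + 0*-3 + -2*8 = 21
  c_7 = -1*-39 + 1*-31 + 0*-99 + 0*4 + 0*5 + 0*-8 + 0*-3 + 0*8 = 8
  c_8 = 0*-39 + -1*-31 + 0*-99 + 0*4 + 0*5 + 1*-8 + 0*-3 + 0*8 = 23
Writing each c_i in base p = 5:
  c_1 = 0
  c_2 = 13 = 3·5^0 + 2·5^1
  c_3 = 13 = 3·5^0 + 2·5^1
  c_4 = 8 = 3·5^0 + 1·5^1
  c_5 = 4 = 4·5^0
  c_6 = 21 = 1·5^0 + 4·5^1
  c_7 = 8 = 3·5^0 + 1·5^1
  c_8 = 23 = 3·5^0 + 4·5^1
λ_0 = (0, 3, 3, 3, 4, 1, 3, 3)
λ_1 = (0, 2, 2, 1, 0, 4, 1, 4)

((0, 3, 3, 3, 4, 1, 3, 3), (0, 2, 2, 1, 0, 4, 1, 4))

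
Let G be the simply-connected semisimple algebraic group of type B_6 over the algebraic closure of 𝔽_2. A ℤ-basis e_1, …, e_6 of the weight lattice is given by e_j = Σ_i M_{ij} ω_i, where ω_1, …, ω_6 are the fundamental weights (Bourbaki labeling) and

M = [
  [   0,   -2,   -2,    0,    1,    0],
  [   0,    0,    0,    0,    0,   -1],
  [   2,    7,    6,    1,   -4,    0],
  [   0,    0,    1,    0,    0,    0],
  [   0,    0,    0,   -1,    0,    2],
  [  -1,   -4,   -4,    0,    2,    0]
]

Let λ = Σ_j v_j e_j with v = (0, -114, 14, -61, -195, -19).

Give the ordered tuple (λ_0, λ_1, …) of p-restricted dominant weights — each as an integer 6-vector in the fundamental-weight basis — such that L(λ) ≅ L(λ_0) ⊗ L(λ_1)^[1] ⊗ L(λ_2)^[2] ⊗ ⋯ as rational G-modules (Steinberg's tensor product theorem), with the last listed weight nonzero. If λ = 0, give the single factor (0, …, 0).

Change of basis e → ω: c = M·v where v = (0, -114, 14, -61, -195, -19):
  c_1 = (0)·(0) + (-2)·(-114) + (-2)·(14) + (0)·(-61) + (1)·(-195) + (0)·(-19) = 5
  c_2 = (0)·(0) + (0)·(-114) + (0)·(14) + (0)·(-61) + (0)·(-195) + (-1)·(-19) = 19
  c_3 = (2)·(0) + (7)·(-114) + (6)·(14) + (1)·(-61) + (-4)·(-195) + (0)·(-19) = 5
  c_4 = (0)·(0) + (0)·(-114) + (1)·(14) + (0)·(-61) + (0)·(-195) + (0)·(-19) = 14
  c_5 = (0)·(0) + (0)·(-114) + (0)·(14) + (-1)·(-61) + (0)·(-195) + (2)·(-19) = 23
  c_6 = (-1)·(0) + (-4)·(-114) + (-4)·(14) + (0)·(-61) + (2)·(-195) + (0)·(-19) = 10
Expand coordinatewise in base 2:
  c_1 = 5 = 1·2^0 + 0·2^1 + 1·2^2
  c_2 = 19 = 1·2^0 + 1·2^1 + 0·2^2 + 0·2^3 + 1·2^4
  c_3 = 5 = 1·2^0 + 0·2^1 + 1·2^2
  c_4 = 14 = 0·2^0 + 1·2^1 + 1·2^2 + 1·2^3
  c_5 = 23 = 1·2^0 + 1·2^1 + 1·2^2 + 0·2^3 + 1·2^4
  c_6 = 10 = 0·2^0 + 1·2^1 + 0·2^2 + 1·2^3
λ_0 = (1, 1, 1, 0, 1, 0)
λ_1 = (0, 1, 0, 1, 1, 1)
λ_2 = (1, 0, 1, 1, 1, 0)
λ_3 = (0, 0, 0, 1, 0, 1)
λ_4 = (0, 1, 0, 0, 1, 0)

((1, 1, 1, 0, 1, 0), (0, 1, 0, 1, 1, 1), (1, 0, 1, 1, 1, 0), (0, 0, 0, 1, 0, 1), (0, 1, 0, 0, 1, 0))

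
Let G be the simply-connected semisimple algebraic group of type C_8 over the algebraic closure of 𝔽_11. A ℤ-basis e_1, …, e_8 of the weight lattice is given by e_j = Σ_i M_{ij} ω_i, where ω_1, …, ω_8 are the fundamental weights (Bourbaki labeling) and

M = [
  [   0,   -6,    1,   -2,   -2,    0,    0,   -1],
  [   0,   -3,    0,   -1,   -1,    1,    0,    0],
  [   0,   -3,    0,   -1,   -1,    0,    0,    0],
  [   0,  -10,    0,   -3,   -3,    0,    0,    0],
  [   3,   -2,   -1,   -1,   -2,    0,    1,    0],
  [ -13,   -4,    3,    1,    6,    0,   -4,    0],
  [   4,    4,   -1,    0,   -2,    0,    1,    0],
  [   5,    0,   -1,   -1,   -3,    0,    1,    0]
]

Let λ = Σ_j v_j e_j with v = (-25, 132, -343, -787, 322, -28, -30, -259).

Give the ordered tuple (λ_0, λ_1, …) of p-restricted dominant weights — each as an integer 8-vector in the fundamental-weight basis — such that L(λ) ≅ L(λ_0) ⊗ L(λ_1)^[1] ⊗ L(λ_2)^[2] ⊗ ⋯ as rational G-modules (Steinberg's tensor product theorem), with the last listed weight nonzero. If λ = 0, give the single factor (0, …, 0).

Compute c_i = Σ_j M_{ij} v_j with v = (-25, 132, -343, -787, 322, -28, -30, -259):
  c_1 = (0)·(-25) + (-6)·(132) + (1)·(-343) + (-2)·(-787) + (-2)·(322) + (0)·(-28) + (0)·(-30) + (-1)·(-259) = 54
  c_2 = (0)·(-25) + (-3)·(132) + (0)·(-343) + (-1)·(-787) + (-1)·(322) + (1)·(-28) + (0)·(-30) + (0)·(-259) = 41
  c_3 = (0)·(-25) + (-3)·(132) + (0)·(-343) + (-1)·(-787) + (-1)·(322) + (0)·(-28) + (0)·(-30) + (0)·(-259) = 69
  c_4 = (0)·(-25) + (-10)·(132) + (0)·(-343) + (-3)·(-787) + (-3)·(322) + (0)·(-28) + (0)·(-30) + (0)·(-259) = 75
  c_5 = (3)·(-25) + (-2)·(132) + (-1)·(-343) + (-1)·(-787) + (-2)·(322) + (0)·(-28) + (1)·(-30) + (0)·(-259) = 117
  c_6 = (-13)·(-25) + (-4)·(132) + (3)·(-343) + (1)·(-787) + 6·322 + (0)·(-28) + (-4)·(-30) + (0)·(-259) = 33
  c_7 = (4)·(-25) + 4·132 + (-1)·(-343) + (0)·(-787) + (-2)·(322) + (0)·(-28) + (1)·(-30) + (0)·(-259) = 97
  c_8 = (5)·(-25) + 0·132 + (-1)·(-343) + (-1)·(-787) + (-3)·(322) + (0)·(-28) + (1)·(-30) + (0)·(-259) = 9
Base-11 expansion of each c_i:
  c_1 = 54 = 10·11^0 + 4·11^1
  c_2 = 41 = 8·11^0 + 3·11^1
  c_3 = 69 = 3·11^0 + 6·11^1
  c_4 = 75 = 9·11^0 + 6·11^1
  c_5 = 117 = 7·11^0 + 10·11^1
  c_6 = 33 = 0·11^0 + 3·11^1
  c_7 = 97 = 9·11^0 + 8·11^1
  c_8 = 9 = 9·11^0
Factor λ_0 = (10, 8, 3, 9, 7, 0, 9, 9)
Factor λ_1 = (4, 3, 6, 6, 10, 3, 8, 0)

((10, 8, 3, 9, 7, 0, 9, 9), (4, 3, 6, 6, 10, 3, 8, 0))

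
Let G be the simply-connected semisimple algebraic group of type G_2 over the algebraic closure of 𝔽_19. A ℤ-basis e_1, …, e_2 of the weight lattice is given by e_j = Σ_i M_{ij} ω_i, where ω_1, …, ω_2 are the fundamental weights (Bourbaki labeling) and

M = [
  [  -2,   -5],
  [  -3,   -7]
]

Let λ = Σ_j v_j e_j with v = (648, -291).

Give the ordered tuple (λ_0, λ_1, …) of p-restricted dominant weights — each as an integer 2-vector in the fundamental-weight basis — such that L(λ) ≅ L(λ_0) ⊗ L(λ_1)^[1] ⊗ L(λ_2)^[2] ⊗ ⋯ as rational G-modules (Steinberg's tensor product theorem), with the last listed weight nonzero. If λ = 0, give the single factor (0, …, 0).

Compute c_i = Σ_j M_{ij} v_j with v = (648, -291):
  c_1 = -2*648 + -5*-291 = 159
  c_2 = -3*648 + -7*-291 = 93
p = 19; digits c_i = Σ_j d_{ij}·19^j, 0 ≤ d_{ij} < 19:
  c_1 = 159 = 7·19^0 + 8·19^1
  c_2 = 93 = 17·19^0 + 4·19^1
p-restricted factor λ_0 = (7, 17)
p-restricted factor λ_1 = (8, 4)

((7, 17), (8, 4))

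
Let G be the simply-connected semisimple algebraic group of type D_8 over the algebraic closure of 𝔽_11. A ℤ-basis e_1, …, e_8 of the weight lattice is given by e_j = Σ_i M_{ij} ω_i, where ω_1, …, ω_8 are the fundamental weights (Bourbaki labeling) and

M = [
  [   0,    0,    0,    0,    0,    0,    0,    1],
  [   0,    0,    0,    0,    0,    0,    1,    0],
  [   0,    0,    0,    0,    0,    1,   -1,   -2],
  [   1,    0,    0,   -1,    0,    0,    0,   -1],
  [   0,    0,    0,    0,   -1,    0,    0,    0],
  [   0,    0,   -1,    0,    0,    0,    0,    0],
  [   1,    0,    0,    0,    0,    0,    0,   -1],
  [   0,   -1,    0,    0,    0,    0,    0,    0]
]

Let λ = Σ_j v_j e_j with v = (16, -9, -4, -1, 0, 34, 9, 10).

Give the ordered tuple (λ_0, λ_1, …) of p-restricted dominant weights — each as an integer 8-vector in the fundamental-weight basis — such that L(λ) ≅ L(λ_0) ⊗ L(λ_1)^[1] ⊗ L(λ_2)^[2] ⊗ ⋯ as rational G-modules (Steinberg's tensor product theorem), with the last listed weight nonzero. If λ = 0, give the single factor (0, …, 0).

In the fundamental-weight basis, λ has coordinates c = M·v (v = (16, -9, -4, -1, 0, 34, 9, 10)):
  c_1 = 0*16 + 0*-9 + 0*-4 + 0*-1 + 0*0 + 0*34 + 0*9 + 1*10 = 10
  c_2 = 0*16 + 0*-9 + 0*-4 + 0*-1 + 0*0 + 0*34 + 1*9 + 0*10 = 9
  c_3 = 0*16 + 0*-9 + 0*-4 + 0*-1 + 0*0 + 1*34 + -1*9 + -2*10 = 5
  c_4 = 1*16 + 0*-9 + 0*-4 + -1*-1 + 0*0 + 0*34 + 0*9 + -1*10 = 7
  c_5 = 0*16 + 0*-9 + 0*-4 + 0*-1 + -1*0 + 0*34 + 0*9 + 0*10 = 0
  c_6 = 0*16 + 0*-9 + -1*-4 + 0*-1 + 0*0 + 0*34 + 0*9 + 0*10 = 4
  c_7 = 1*16 + 0*-9 + 0*-4 + 0*-1 + 0*0 + 0*34 + 0*9 + -1*10 = 6
  c_8 = 0*16 + -1*-9 + 0*-4 + 0*-1 + 0*0 + 0*34 + 0*9 + 0*10 = 9
Base-11 expansion of each c_i:
  c_1 = 10 = 10·11^0
  c_2 = 9 = 9·11^0
  c_3 = 5 = 5·11^0
  c_4 = 7 = 7·11^0
  c_5 = 0
  c_6 = 4 = 4·11^0
  c_7 = 6 = 6·11^0
  c_8 = 9 = 9·11^0
p-restricted factor λ_0 = (10, 9, 5, 7, 0, 4, 6, 9)

((10, 9, 5, 7, 0, 4, 6, 9),)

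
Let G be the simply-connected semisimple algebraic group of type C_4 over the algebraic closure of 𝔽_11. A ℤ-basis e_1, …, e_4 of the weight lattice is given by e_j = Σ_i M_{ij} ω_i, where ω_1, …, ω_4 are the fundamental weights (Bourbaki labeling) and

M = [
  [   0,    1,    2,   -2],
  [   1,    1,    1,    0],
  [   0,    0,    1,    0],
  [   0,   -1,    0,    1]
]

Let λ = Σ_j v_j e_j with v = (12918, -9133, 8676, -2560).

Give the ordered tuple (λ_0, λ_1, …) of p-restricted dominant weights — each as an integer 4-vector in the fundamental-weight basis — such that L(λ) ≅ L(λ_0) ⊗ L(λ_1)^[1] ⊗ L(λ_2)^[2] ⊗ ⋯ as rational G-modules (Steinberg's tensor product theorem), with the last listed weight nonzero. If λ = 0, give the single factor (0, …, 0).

((7, 9, 8, 6), (2, 10, 7, 3), (0, 3, 5, 10), (10, 9, 6, 4))

Converting to the ω-basis (c_i = row i of M dotted with v = (12918, -9133, 8676, -2560)):
  c_1 = 0·12918 + (1)·(-9133) + 2·8676 + (-2)·(-2560) = 13339
  c_2 = 1·12918 + (1)·(-9133) + 1·8676 + (0)·(-2560) = 12461
  c_3 = 0·12918 + (0)·(-9133) + 1·8676 + (0)·(-2560) = 8676
  c_4 = 0·12918 + (-1)·(-9133) + 0·8676 + (1)·(-2560) = 6573
Writing each c_i in base p = 11:
  c_1 = 13339 = 7·11^0 + 2·11^1 + 0·11^2 + 10·11^3
  c_2 = 12461 = 9·11^0 + 10·11^1 + 3·11^2 + 9·11^3
  c_3 = 8676 = 8·11^0 + 7·11^1 + 5·11^2 + 6·11^3
  c_4 = 6573 = 6·11^0 + 3·11^1 + 10·11^2 + 4·11^3
λ_0 = (7, 9, 8, 6)
λ_1 = (2, 10, 7, 3)
λ_2 = (0, 3, 5, 10)
λ_3 = (10, 9, 6, 4)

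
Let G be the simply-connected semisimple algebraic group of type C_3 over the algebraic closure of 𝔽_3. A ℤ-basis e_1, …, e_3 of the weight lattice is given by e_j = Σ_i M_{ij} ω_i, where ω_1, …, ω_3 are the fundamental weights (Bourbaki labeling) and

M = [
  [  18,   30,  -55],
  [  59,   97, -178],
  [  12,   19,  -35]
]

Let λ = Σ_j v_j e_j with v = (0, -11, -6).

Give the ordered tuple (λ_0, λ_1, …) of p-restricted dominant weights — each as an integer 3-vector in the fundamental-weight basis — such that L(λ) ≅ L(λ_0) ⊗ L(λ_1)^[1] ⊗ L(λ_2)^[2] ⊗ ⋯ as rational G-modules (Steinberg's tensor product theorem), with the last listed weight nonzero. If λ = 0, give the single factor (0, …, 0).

In the fundamental-weight basis, λ has coordinates c = M·v (v = (0, -11, -6)):
  c_1 = 18*0 + 30*-11 + -55*-6 = 0
  c_2 = 59*0 + 97*-11 + -178*-6 = 1
  c_3 = 12*0 + 19*-11 + -35*-6 = 1
p = 3; digits c_i = Σ_j d_{ij}·3^j, 0 ≤ d_{ij} < 3:
  c_1 = 0
  c_2 = 1 = 1·3^0
  c_3 = 1 = 1·3^0
p-restricted factor λ_0 = (0, 1, 1)

((0, 1, 1),)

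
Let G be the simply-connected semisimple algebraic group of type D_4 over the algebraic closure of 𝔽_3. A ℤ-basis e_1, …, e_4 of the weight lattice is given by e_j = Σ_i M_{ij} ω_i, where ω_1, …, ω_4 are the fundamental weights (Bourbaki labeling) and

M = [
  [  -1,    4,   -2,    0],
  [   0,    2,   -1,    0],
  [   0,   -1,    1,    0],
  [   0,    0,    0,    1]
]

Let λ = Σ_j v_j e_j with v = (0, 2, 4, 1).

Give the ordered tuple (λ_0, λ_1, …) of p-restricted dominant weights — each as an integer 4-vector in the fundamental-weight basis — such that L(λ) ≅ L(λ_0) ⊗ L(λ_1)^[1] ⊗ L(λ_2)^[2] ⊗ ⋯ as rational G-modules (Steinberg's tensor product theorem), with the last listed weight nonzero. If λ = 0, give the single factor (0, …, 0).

((0, 0, 2, 1),)

Change of basis e → ω: c = M·v where v = (0, 2, 4, 1):
  c_1 = (-1)·(0) + 4·2 + (-2)·(4) + 0·1 = 0
  c_2 = 0·0 + 2·2 + (-1)·(4) + 0·1 = 0
  c_3 = 0·0 + (-1)·(2) + 1·4 + 0·1 = 2
  c_4 = 0·0 + 0·2 + 0·4 + 1·1 = 1
Base-3 expansion of each c_i:
  c_1 = 0
  c_2 = 0
  c_3 = 2 = 2·3^0
  c_4 = 1 = 1·3^0
p-restricted factor λ_0 = (0, 0, 2, 1)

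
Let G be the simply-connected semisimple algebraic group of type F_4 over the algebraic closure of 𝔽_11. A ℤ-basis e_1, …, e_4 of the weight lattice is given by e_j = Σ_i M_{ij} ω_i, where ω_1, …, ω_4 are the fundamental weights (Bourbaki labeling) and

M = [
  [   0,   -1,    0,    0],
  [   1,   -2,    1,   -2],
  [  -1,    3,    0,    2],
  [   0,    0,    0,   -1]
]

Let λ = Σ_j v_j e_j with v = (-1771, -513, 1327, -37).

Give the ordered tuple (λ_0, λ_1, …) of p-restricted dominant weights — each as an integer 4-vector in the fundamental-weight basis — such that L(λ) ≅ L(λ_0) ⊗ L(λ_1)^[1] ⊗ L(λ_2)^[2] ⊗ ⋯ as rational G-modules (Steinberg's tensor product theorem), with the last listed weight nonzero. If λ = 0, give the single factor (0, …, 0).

Change of basis e → ω: c = M·v where v = (-1771, -513, 1327, -37):
  c_1 = (0)·(-1771) + (-1)·(-513) + 0·1327 + (0)·(-37) = 513
  c_2 = (1)·(-1771) + (-2)·(-513) + 1·1327 + (-2)·(-37) = 656
  c_3 = (-1)·(-1771) + (3)·(-513) + 0·1327 + (2)·(-37) = 158
  c_4 = (0)·(-1771) + (0)·(-513) + 0·1327 + (-1)·(-37) = 37
Base-11 expansion of each c_i:
  c_1 = 513 = 7·11^0 + 2·11^1 + 4·11^2
  c_2 = 656 = 7·11^0 + 4·11^1 + 5·11^2
  c_3 = 158 = 4·11^0 + 3·11^1 + 1·11^2
  c_4 = 37 = 4·11^0 + 3·11^1
p-restricted factor λ_0 = (7, 7, 4, 4)
p-restricted factor λ_1 = (2, 4, 3, 3)
p-restricted factor λ_2 = (4, 5, 1, 0)

((7, 7, 4, 4), (2, 4, 3, 3), (4, 5, 1, 0))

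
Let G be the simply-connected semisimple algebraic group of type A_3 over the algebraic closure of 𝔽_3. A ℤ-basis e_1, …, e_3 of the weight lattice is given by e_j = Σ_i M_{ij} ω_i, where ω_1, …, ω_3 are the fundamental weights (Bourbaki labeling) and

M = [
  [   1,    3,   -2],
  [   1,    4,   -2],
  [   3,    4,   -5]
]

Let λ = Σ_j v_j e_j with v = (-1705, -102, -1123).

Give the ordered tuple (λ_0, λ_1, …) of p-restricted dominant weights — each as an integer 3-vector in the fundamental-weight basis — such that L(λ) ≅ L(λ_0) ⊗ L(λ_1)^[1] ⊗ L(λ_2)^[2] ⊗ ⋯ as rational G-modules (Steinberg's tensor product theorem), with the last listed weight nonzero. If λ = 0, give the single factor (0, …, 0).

((1, 1, 2), (0, 2, 0), (2, 2, 1), (2, 1, 0), (2, 1, 1))

ω-coordinates c = M·v, v = (-1705, -102, -1123):
  c_1 = 1*-1705 + 3*-102 + -2*-1123 = 235
  c_2 = 1*-1705 + 4*-102 + -2*-1123 = 133
  c_3 = 3*-1705 + 4*-102 + -5*-1123 = 92
Writing each c_i in base p = 3:
  c_1 = 235 = 1·3^0 + 0·3^1 + 2·3^2 + 2·3^3 + 2·3^4
  c_2 = 133 = 1·3^0 + 2·3^1 + 2·3^2 + 1·3^3 + 1·3^4
  c_3 = 92 = 2·3^0 + 0·3^1 + 1·3^2 + 0·3^3 + 1·3^4
Factor λ_0 = (1, 1, 2)
Factor λ_1 = (0, 2, 0)
Factor λ_2 = (2, 2, 1)
Factor λ_3 = (2, 1, 0)
Factor λ_4 = (2, 1, 1)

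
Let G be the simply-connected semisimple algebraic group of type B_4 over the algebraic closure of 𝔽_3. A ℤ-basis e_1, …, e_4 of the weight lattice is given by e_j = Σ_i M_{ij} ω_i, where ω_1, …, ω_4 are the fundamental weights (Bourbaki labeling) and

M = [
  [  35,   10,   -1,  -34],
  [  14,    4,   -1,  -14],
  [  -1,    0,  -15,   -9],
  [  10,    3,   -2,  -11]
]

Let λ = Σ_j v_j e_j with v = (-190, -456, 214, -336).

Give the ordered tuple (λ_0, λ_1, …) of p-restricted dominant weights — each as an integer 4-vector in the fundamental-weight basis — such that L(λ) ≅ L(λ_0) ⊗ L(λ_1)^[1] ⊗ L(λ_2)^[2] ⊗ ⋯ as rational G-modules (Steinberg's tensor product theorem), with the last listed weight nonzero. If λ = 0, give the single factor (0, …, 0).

ω-coordinates c = M·v, v = (-190, -456, 214, -336):
  c_1 = (35)·(-190) + (10)·(-456) + (-1)·(214) + (-34)·(-336) = 0
  c_2 = (14)·(-190) + (4)·(-456) + (-1)·(214) + (-14)·(-336) = 6
  c_3 = (-1)·(-190) + (0)·(-456) + (-15)·(214) + (-9)·(-336) = 4
  c_4 = (10)·(-190) + (3)·(-456) + (-2)·(214) + (-11)·(-336) = 0
p = 3; digits c_i = Σ_j d_{ij}·3^j, 0 ≤ d_{ij} < 3:
  c_1 = 0
  c_2 = 6 = 0·3^0 + 2·3^1
  c_3 = 4 = 1·3^0 + 1·3^1
  c_4 = 0
p-restricted factor λ_0 = (0, 0, 1, 0)
p-restricted factor λ_1 = (0, 2, 1, 0)

((0, 0, 1, 0), (0, 2, 1, 0))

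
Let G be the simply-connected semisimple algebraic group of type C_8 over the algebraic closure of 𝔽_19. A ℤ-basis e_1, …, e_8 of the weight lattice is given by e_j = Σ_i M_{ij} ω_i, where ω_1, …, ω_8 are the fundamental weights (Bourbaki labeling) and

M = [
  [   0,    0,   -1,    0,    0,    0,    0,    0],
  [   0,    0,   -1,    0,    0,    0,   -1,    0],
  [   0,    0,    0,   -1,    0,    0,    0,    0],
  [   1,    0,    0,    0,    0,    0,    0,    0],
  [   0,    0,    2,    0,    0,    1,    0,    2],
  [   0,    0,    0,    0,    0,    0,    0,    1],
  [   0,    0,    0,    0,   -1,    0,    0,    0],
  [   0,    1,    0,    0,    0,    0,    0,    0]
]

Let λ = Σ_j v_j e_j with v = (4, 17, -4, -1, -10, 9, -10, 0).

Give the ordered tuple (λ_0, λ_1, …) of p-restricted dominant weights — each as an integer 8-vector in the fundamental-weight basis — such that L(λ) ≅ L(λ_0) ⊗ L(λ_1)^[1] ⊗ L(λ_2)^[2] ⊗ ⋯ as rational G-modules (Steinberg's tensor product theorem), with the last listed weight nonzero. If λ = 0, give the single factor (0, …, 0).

Compute c_i = Σ_j M_{ij} v_j with v = (4, 17, -4, -1, -10, 9, -10, 0):
  c_1 = 0·4 + 0·17 + (-1)·(-4) + (0)·(-1) + (0)·(-10) + 0·9 + (0)·(-10) + 0·0 = 4
  c_2 = 0·4 + 0·17 + (-1)·(-4) + (0)·(-1) + (0)·(-10) + 0·9 + (-1)·(-10) + 0·0 = 14
  c_3 = 0·4 + 0·17 + (0)·(-4) + (-1)·(-1) + (0)·(-10) + 0·9 + (0)·(-10) + 0·0 = 1
  c_4 = 1·4 + 0·17 + (0)·(-4) + (0)·(-1) + (0)·(-10) + 0·9 + (0)·(-10) + 0·0 = 4
  c_5 = 0·4 + 0·17 + (2)·(-4) + (0)·(-1) + (0)·(-10) + 1·9 + (0)·(-10) + 2·0 = 1
  c_6 = 0·4 + 0·17 + (0)·(-4) + (0)·(-1) + (0)·(-10) + 0·9 + (0)·(-10) + 1·0 = 0
  c_7 = 0·4 + 0·17 + (0)·(-4) + (0)·(-1) + (-1)·(-10) + 0·9 + (0)·(-10) + 0·0 = 10
  c_8 = 0·4 + 1·17 + (0)·(-4) + (0)·(-1) + (0)·(-10) + 0·9 + (0)·(-10) + 0·0 = 17
Expand coordinatewise in base 19:
  c_1 = 4 = 4·19^0
  c_2 = 14 = 14·19^0
  c_3 = 1 = 1·19^0
  c_4 = 4 = 4·19^0
  c_5 = 1 = 1·19^0
  c_6 = 0
  c_7 = 10 = 10·19^0
  c_8 = 17 = 17·19^0
p-restricted factor λ_0 = (4, 14, 1, 4, 1, 0, 10, 17)

((4, 14, 1, 4, 1, 0, 10, 17),)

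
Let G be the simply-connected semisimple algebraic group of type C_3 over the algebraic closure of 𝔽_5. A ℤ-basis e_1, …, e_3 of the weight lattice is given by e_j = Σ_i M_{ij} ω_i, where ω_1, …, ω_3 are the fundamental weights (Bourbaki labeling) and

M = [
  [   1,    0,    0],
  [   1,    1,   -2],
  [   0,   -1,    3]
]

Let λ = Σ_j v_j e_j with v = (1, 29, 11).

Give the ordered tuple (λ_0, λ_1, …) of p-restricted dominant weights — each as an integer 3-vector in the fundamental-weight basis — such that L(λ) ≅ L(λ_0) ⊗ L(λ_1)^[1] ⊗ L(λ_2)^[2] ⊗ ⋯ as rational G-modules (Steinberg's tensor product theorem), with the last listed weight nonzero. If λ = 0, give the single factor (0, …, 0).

((1, 3, 4), (0, 1, 0))

In the fundamental-weight basis, λ has coordinates c = M·v (v = (1, 29, 11)):
  c_1 = (1)·(1) + (0)·(29) + (0)·(11) = 1
  c_2 = (1)·(1) + (1)·(29) + (-2)·(11) = 8
  c_3 = (0)·(1) + (-1)·(29) + (3)·(11) = 4
p = 5; digits c_i = Σ_j d_{ij}·5^j, 0 ≤ d_{ij} < 5:
  c_1 = 1 = 1·5^0
  c_2 = 8 = 3·5^0 + 1·5^1
  c_3 = 4 = 4·5^0
λ_0 = (1, 3, 4)
λ_1 = (0, 1, 0)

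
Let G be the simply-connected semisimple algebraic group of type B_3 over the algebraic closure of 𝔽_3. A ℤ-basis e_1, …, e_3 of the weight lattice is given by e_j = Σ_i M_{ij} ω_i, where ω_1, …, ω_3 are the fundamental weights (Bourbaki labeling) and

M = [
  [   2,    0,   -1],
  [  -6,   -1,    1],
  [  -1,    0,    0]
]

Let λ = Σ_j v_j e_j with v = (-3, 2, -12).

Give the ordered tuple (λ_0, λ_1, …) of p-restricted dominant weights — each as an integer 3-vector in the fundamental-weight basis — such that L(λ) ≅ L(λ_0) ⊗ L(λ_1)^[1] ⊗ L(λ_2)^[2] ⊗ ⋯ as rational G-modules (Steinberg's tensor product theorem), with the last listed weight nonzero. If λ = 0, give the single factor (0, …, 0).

Compute c_i = Σ_j M_{ij} v_j with v = (-3, 2, -12):
  c_1 = (2)·(-3) + 0·2 + (-1)·(-12) = 6
  c_2 = (-6)·(-3) + (-1)·(2) + (1)·(-12) = 4
  c_3 = (-1)·(-3) + 0·2 + (0)·(-12) = 3
Base-3 expansion of each c_i:
  c_1 = 6 = 0·3^0 + 2·3^1
  c_2 = 4 = 1·3^0 + 1·3^1
  c_3 = 3 = 0·3^0 + 1·3^1
p-restricted factor λ_0 = (0, 1, 0)
p-restricted factor λ_1 = (2, 1, 1)

((0, 1, 0), (2, 1, 1))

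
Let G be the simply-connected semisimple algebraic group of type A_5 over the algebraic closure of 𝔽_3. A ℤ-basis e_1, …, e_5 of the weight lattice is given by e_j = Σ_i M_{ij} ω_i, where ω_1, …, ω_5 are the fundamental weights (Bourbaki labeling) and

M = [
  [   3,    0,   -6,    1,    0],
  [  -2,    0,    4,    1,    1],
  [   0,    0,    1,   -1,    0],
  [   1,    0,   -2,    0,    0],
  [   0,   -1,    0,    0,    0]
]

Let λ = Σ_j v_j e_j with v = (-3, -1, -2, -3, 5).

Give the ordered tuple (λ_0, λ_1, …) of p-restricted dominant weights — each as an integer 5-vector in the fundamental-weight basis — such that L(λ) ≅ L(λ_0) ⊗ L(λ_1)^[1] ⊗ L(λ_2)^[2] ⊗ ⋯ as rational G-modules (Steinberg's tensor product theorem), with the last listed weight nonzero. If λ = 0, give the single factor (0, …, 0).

((0, 0, 1, 1, 1),)

Compute c_i = Σ_j M_{ij} v_j with v = (-3, -1, -2, -3, 5):
  c_1 = (3)·(-3) + (0)·(-1) + (-6)·(-2) + (1)·(-3) + (0)·(5) = 0
  c_2 = (-2)·(-3) + (0)·(-1) + (4)·(-2) + (1)·(-3) + (1)·(5) = 0
  c_3 = (0)·(-3) + (0)·(-1) + (1)·(-2) + (-1)·(-3) + (0)·(5) = 1
  c_4 = (1)·(-3) + (0)·(-1) + (-2)·(-2) + (0)·(-3) + (0)·(5) = 1
  c_5 = (0)·(-3) + (-1)·(-1) + (0)·(-2) + (0)·(-3) + (0)·(5) = 1
Expand coordinatewise in base 3:
  c_1 = 0
  c_2 = 0
  c_3 = 1 = 1·3^0
  c_4 = 1 = 1·3^0
  c_5 = 1 = 1·3^0
p-restricted factor λ_0 = (0, 0, 1, 1, 1)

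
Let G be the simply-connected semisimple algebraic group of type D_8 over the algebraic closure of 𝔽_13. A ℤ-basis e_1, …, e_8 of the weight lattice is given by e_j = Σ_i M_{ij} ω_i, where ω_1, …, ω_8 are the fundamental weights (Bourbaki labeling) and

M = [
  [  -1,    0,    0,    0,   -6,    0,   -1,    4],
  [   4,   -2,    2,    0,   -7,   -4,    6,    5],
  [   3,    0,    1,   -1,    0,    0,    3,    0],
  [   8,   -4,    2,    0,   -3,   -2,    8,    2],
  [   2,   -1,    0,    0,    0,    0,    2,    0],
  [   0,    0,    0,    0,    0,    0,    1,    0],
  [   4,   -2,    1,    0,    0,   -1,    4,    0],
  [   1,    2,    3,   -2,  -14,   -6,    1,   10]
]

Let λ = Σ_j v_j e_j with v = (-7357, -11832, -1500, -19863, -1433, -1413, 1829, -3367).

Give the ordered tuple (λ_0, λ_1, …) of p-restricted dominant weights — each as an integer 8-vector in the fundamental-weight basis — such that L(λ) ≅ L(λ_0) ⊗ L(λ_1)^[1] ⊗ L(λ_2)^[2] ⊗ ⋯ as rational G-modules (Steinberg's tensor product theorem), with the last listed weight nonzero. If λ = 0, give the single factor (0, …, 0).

((8, 5, 11, 1, 9, 9, 9, 7), (11, 3, 6, 12, 7, 10, 8, 4), (3, 6, 10, 2, 4, 10, 8, 5))

Converting to the ω-basis (c_i = row i of M dotted with v = (-7357, -11832, -1500, -19863, -1433, -1413, 1829, -3367)):
  c_1 = (-1)·(-7357) + (0)·(-11832) + (0)·(-1500) + (0)·(-19863) + (-6)·(-1433) + (0)·(-1413) + (-1)·(1829) + (4)·(-3367) = 658
  c_2 = (4)·(-7357) + (-2)·(-11832) + (2)·(-1500) + (0)·(-19863) + (-7)·(-1433) + (-4)·(-1413) + 6·1829 + (5)·(-3367) = 1058
  c_3 = (3)·(-7357) + (0)·(-11832) + (1)·(-1500) + (-1)·(-19863) + (0)·(-1433) + (0)·(-1413) + 3·1829 + (0)·(-3367) = 1779
  c_4 = (8)·(-7357) + (-4)·(-11832) + (2)·(-1500) + (0)·(-19863) + (-3)·(-1433) + (-2)·(-1413) + 8·1829 + (2)·(-3367) = 495
  c_5 = (2)·(-7357) + (-1)·(-11832) + (0)·(-1500) + (0)·(-19863) + (0)·(-1433) + (0)·(-1413) + 2·1829 + (0)·(-3367) = 776
  c_6 = (0)·(-7357) + (0)·(-11832) + (0)·(-1500) + (0)·(-19863) + (0)·(-1433) + (0)·(-1413) + 1·1829 + (0)·(-3367) = 1829
  c_7 = (4)·(-7357) + (-2)·(-11832) + (1)·(-1500) + (0)·(-19863) + (0)·(-1433) + (-1)·(-1413) + 4·1829 + (0)·(-3367) = 1465
  c_8 = (1)·(-7357) + (2)·(-11832) + (3)·(-1500) + (-2)·(-19863) + (-14)·(-1433) + (-6)·(-1413) + 1·1829 + (10)·(-3367) = 904
Expand coordinatewise in base 13:
  c_1 = 658 = 8·13^0 + 11·13^1 + 3·13^2
  c_2 = 1058 = 5·13^0 + 3·13^1 + 6·13^2
  c_3 = 1779 = 11·13^0 + 6·13^1 + 10·13^2
  c_4 = 495 = 1·13^0 + 12·13^1 + 2·13^2
  c_5 = 776 = 9·13^0 + 7·13^1 + 4·13^2
  c_6 = 1829 = 9·13^0 + 10·13^1 + 10·13^2
  c_7 = 1465 = 9·13^0 + 8·13^1 + 8·13^2
  c_8 = 904 = 7·13^0 + 4·13^1 + 5·13^2
λ_0 = (8, 5, 11, 1, 9, 9, 9, 7)
λ_1 = (11, 3, 6, 12, 7, 10, 8, 4)
λ_2 = (3, 6, 10, 2, 4, 10, 8, 5)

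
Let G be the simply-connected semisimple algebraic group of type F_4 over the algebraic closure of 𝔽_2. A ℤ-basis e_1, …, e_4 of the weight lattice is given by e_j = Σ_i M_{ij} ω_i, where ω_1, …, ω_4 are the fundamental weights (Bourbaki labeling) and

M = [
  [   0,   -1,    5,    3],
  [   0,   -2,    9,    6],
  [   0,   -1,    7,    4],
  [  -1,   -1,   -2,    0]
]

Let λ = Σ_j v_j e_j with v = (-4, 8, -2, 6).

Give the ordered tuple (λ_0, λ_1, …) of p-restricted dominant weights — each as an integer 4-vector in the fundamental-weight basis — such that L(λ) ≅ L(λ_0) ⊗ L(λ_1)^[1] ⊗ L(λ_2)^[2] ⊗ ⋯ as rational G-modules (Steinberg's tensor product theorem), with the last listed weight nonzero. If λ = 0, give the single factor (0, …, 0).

ω-coordinates c = M·v, v = (-4, 8, -2, 6):
  c_1 = (0)·(-4) + (-1)·(8) + (5)·(-2) + 3·6 = 0
  c_2 = (0)·(-4) + (-2)·(8) + (9)·(-2) + 6·6 = 2
  c_3 = (0)·(-4) + (-1)·(8) + (7)·(-2) + 4·6 = 2
  c_4 = (-1)·(-4) + (-1)·(8) + (-2)·(-2) + 0·6 = 0
p = 2; digits c_i = Σ_j d_{ij}·2^j, 0 ≤ d_{ij} < 2:
  c_1 = 0
  c_2 = 2 = 0·2^0 + 1·2^1
  c_3 = 2 = 0·2^0 + 1·2^1
  c_4 = 0
λ_0 = (0, 0, 0, 0)
λ_1 = (0, 1, 1, 0)

((0, 0, 0, 0), (0, 1, 1, 0))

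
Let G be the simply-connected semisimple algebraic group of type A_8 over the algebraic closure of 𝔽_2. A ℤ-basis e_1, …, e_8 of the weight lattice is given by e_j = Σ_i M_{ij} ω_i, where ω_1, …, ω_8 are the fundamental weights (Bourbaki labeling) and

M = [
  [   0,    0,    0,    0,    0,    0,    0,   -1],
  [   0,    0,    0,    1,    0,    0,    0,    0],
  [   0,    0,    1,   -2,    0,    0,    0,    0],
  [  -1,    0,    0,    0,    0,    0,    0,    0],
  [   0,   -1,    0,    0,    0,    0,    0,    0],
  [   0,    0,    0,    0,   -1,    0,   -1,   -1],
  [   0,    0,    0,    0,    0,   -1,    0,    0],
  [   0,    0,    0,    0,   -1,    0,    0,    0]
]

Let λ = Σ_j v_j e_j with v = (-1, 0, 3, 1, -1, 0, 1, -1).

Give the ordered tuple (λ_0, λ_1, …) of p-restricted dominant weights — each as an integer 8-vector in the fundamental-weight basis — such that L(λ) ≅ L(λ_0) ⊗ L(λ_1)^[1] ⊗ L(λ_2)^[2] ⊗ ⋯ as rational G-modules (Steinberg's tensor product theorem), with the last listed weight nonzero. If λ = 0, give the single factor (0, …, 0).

((1, 1, 1, 1, 0, 1, 0, 1),)

In the fundamental-weight basis, λ has coordinates c = M·v (v = (-1, 0, 3, 1, -1, 0, 1, -1)):
  c_1 = (0)·(-1) + (0)·(0) + (0)·(3) + (0)·(1) + (0)·(-1) + (0)·(0) + (0)·(1) + (-1)·(-1) = 1
  c_2 = (0)·(-1) + (0)·(0) + (0)·(3) + (1)·(1) + (0)·(-1) + (0)·(0) + (0)·(1) + (0)·(-1) = 1
  c_3 = (0)·(-1) + (0)·(0) + (1)·(3) + (-2)·(1) + (0)·(-1) + (0)·(0) + (0)·(1) + (0)·(-1) = 1
  c_4 = (-1)·(-1) + (0)·(0) + (0)·(3) + (0)·(1) + (0)·(-1) + (0)·(0) + (0)·(1) + (0)·(-1) = 1
  c_5 = (0)·(-1) + (-1)·(0) + (0)·(3) + (0)·(1) + (0)·(-1) + (0)·(0) + (0)·(1) + (0)·(-1) = 0
  c_6 = (0)·(-1) + (0)·(0) + (0)·(3) + (0)·(1) + (-1)·(-1) + (0)·(0) + (-1)·(1) + (-1)·(-1) = 1
  c_7 = (0)·(-1) + (0)·(0) + (0)·(3) + (0)·(1) + (0)·(-1) + (-1)·(0) + (0)·(1) + (0)·(-1) = 0
  c_8 = (0)·(-1) + (0)·(0) + (0)·(3) + (0)·(1) + (-1)·(-1) + (0)·(0) + (0)·(1) + (0)·(-1) = 1
Base-2 expansion of each c_i:
  c_1 = 1 = 1·2^0
  c_2 = 1 = 1·2^0
  c_3 = 1 = 1·2^0
  c_4 = 1 = 1·2^0
  c_5 = 0
  c_6 = 1 = 1·2^0
  c_7 = 0
  c_8 = 1 = 1·2^0
λ_0 = (1, 1, 1, 1, 0, 1, 0, 1)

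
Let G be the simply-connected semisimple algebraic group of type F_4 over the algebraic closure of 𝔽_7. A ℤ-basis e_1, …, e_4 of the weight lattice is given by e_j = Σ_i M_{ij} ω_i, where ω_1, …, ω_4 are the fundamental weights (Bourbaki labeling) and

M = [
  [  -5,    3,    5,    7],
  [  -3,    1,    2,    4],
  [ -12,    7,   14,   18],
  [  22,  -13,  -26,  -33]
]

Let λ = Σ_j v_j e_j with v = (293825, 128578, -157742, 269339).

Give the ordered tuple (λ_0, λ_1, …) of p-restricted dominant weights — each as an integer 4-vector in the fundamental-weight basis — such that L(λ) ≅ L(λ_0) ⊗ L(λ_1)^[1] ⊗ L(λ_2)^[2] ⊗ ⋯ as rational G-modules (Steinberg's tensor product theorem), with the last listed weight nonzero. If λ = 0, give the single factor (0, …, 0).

((0, 1, 0, 1), (6, 1, 6, 1), (4, 1, 2, 5), (3, 5, 5, 2), (5, 3, 5, 2))

In the fundamental-weight basis, λ has coordinates c = M·v (v = (293825, 128578, -157742, 269339)):
  c_1 = -5*293825 + 3*128578 + 5*-157742 + 7*269339 = 13272
  c_2 = -3*293825 + 1*128578 + 2*-157742 + 4*269339 = 8975
  c_3 = -12*293825 + 7*128578 + 14*-157742 + 18*269339 = 13860
  c_4 = 22*293825 + -13*128578 + -26*-157742 + -33*269339 = 5741
Expand coordinatewise in base 7:
  c_1 = 13272 = 0·7^0 + 6·7^1 + 4·7^2 + 3·7^3 + 5·7^4
  c_2 = 8975 = 1·7^0 + 1·7^1 + 1·7^2 + 5·7^3 + 3·7^4
  c_3 = 13860 = 0·7^0 + 6·7^1 + 2·7^2 + 5·7^3 + 5·7^4
  c_4 = 5741 = 1·7^0 + 1·7^1 + 5·7^2 + 2·7^3 + 2·7^4
Factor λ_0 = (0, 1, 0, 1)
Factor λ_1 = (6, 1, 6, 1)
Factor λ_2 = (4, 1, 2, 5)
Factor λ_3 = (3, 5, 5, 2)
Factor λ_4 = (5, 3, 5, 2)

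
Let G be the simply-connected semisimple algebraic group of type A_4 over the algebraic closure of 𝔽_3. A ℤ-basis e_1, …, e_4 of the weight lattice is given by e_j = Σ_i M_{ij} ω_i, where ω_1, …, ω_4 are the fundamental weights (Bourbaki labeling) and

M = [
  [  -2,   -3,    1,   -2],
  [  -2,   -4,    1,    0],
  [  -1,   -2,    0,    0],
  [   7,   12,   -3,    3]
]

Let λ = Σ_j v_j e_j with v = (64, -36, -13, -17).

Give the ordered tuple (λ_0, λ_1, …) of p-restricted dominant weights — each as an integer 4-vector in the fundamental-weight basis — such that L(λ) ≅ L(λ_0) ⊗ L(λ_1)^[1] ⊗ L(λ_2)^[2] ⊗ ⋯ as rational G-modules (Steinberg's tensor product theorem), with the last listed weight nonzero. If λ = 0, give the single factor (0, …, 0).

((1, 0, 2, 1), (0, 1, 2, 1))

Converting to the ω-basis (c_i = row i of M dotted with v = (64, -36, -13, -17)):
  c_1 = -2*64 + -3*-36 + 1*-13 + -2*-17 = 1
  c_2 = -2*64 + -4*-36 + 1*-13 + 0*-17 = 3
  c_3 = -1*64 + -2*-36 + 0*-13 + 0*-17 = 8
  c_4 = 7*64 + 12*-36 + -3*-13 + 3*-17 = 4
Expand coordinatewise in base 3:
  c_1 = 1 = 1·3^0
  c_2 = 3 = 0·3^0 + 1·3^1
  c_3 = 8 = 2·3^0 + 2·3^1
  c_4 = 4 = 1·3^0 + 1·3^1
p-restricted factor λ_0 = (1, 0, 2, 1)
p-restricted factor λ_1 = (0, 1, 2, 1)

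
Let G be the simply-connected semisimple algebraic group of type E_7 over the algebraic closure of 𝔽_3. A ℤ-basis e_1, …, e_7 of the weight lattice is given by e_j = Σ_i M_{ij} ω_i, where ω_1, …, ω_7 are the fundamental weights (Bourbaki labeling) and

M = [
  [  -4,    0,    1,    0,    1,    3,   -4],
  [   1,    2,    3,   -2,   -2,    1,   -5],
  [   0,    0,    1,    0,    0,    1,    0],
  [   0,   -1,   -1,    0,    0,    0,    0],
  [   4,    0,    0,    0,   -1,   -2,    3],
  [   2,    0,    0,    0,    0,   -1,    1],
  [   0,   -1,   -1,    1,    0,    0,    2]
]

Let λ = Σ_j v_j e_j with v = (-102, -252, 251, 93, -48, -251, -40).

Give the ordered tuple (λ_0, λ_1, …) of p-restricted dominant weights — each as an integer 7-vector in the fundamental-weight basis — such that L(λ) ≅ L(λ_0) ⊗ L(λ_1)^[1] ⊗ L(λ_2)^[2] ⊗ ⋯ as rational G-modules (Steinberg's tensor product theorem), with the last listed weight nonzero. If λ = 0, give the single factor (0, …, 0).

((0, 0, 0, 1, 1, 1, 2), (0, 2, 0, 0, 1, 2, 1), (2, 0, 0, 0, 2, 0, 1))

In the fundamental-weight basis, λ has coordinates c = M·v (v = (-102, -252, 251, 93, -48, -251, -40)):
  c_1 = (-4)·(-102) + (0)·(-252) + 1·251 + 0·93 + (1)·(-48) + (3)·(-251) + (-4)·(-40) = 18
  c_2 = (1)·(-102) + (2)·(-252) + 3·251 + (-2)·(93) + (-2)·(-48) + (1)·(-251) + (-5)·(-40) = 6
  c_3 = (0)·(-102) + (0)·(-252) + 1·251 + 0·93 + (0)·(-48) + (1)·(-251) + (0)·(-40) = 0
  c_4 = (0)·(-102) + (-1)·(-252) + (-1)·(251) + 0·93 + (0)·(-48) + (0)·(-251) + (0)·(-40) = 1
  c_5 = (4)·(-102) + (0)·(-252) + 0·251 + 0·93 + (-1)·(-48) + (-2)·(-251) + (3)·(-40) = 22
  c_6 = (2)·(-102) + (0)·(-252) + 0·251 + 0·93 + (0)·(-48) + (-1)·(-251) + (1)·(-40) = 7
  c_7 = (0)·(-102) + (-1)·(-252) + (-1)·(251) + 1·93 + (0)·(-48) + (0)·(-251) + (2)·(-40) = 14
Writing each c_i in base p = 3:
  c_1 = 18 = 0·3^0 + 0·3^1 + 2·3^2
  c_2 = 6 = 0·3^0 + 2·3^1
  c_3 = 0
  c_4 = 1 = 1·3^0
  c_5 = 22 = 1·3^0 + 1·3^1 + 2·3^2
  c_6 = 7 = 1·3^0 + 2·3^1
  c_7 = 14 = 2·3^0 + 1·3^1 + 1·3^2
p-restricted factor λ_0 = (0, 0, 0, 1, 1, 1, 2)
p-restricted factor λ_1 = (0, 2, 0, 0, 1, 2, 1)
p-restricted factor λ_2 = (2, 0, 0, 0, 2, 0, 1)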